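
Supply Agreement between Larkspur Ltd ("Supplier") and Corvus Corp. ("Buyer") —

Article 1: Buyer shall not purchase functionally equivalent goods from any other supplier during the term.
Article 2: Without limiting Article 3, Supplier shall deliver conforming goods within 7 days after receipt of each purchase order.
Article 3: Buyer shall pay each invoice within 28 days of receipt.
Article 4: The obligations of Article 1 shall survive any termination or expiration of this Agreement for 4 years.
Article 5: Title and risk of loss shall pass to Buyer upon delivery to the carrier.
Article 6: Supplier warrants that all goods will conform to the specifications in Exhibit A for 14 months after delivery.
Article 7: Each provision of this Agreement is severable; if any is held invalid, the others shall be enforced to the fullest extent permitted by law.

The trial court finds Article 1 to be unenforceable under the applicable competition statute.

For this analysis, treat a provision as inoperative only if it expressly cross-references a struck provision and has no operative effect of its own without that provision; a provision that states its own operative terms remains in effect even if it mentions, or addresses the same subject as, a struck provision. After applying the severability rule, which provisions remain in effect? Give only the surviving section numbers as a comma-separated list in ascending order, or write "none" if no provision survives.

Article 1 is struck. Article 4 merely fixes the survival period for Article 1; with Article 1 gone it has nothing to operate on and falls away. Article 7 is a severability clause and preserves every provision that can still be given independent effect. That leaves Article 2, Article 3, Article 5, Article 6, and Article 7 in effect.

2, 3, 5, 6, 7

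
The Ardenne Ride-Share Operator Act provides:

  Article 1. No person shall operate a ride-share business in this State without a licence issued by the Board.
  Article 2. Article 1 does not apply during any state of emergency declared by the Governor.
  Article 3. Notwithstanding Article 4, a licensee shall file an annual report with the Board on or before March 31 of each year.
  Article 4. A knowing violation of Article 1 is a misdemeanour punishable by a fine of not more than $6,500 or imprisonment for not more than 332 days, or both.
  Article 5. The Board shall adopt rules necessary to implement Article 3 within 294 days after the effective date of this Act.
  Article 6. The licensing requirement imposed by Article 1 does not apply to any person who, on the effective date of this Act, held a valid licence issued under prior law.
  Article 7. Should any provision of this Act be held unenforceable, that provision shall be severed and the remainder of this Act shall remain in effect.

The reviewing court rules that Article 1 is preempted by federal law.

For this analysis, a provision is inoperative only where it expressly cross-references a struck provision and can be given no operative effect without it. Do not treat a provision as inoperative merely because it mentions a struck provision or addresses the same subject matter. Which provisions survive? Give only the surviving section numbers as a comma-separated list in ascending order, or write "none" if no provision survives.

Article 1 is struck. Article 2 has no operative effect of its own apart from Article 1 and is therefore inoperative. Article 4 has no operative effect of its own apart from Article 1 and is therefore inoperative. Article 6 merely fixes the grandfather exemption from Article 1; with Article 1 gone it has nothing to operate on and falls away. Although Article 3 refers to Article 4, its operative terms do not depend on Article 4, so it remains in effect. Article 7 is a severability clause and preserves every provision that can still be given independent effect. The provisions still in force are Article 3, Article 5, and Article 7.

3, 5, 7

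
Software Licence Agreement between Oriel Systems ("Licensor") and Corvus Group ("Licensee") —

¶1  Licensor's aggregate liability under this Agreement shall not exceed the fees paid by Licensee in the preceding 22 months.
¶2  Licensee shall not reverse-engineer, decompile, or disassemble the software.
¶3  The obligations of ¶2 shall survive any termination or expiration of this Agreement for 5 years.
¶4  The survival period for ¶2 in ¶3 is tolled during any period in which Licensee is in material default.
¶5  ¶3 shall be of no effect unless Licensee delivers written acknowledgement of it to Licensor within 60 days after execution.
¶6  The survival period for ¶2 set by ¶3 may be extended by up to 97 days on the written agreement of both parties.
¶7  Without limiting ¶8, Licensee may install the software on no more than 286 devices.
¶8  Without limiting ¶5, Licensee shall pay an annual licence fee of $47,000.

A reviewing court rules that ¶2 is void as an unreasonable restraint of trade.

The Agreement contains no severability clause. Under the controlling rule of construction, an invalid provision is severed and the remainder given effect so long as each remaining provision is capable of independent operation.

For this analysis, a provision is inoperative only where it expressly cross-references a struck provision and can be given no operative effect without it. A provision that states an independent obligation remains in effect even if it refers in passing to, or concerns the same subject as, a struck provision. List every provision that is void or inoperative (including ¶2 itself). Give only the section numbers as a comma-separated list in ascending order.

¶2 is struck. The only function of ¶3 is the survival period for ¶2, so it cannot stand once ¶2 is removed. ¶4 operates only by reference to ¶3, so it falls with ¶3. ¶5 merely fixes the acknowledgement condition for ¶3; with ¶3 gone it has nothing to operate on and falls away. ¶6 operates only by reference to ¶3, so it falls with ¶3. ¶8 mentions ¶5 but its own obligation stands independently of ¶5, so ¶8 is not affected. With no severability clause, the stated default rule severs what cannot stand and enforces each remaining provision that can operate on its own. ¶1, ¶7, and ¶8 remain in effect.

2, 3, 4, 5, 6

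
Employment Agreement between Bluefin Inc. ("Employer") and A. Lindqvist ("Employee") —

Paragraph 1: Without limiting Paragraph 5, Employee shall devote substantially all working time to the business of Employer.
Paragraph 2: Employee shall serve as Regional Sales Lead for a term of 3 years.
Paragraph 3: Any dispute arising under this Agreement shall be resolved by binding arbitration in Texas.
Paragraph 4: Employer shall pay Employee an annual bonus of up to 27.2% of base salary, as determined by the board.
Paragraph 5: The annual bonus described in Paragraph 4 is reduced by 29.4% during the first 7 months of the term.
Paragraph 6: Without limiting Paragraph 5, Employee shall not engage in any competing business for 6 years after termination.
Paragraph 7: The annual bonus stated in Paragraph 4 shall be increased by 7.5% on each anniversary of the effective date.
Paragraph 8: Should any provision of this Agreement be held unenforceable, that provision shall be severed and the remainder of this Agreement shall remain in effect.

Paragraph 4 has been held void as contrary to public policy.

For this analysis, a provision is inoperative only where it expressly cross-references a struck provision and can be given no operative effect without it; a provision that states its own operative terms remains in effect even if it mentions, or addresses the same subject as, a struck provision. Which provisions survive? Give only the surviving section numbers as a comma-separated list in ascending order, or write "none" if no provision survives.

1, 2, 3, 6, 8

Paragraph 4 is struck. The whole of Paragraph 5 is the introductory reduction to the annual bonus, defined by reference to Paragraph 4, so Paragraph 5 cannot stand once Paragraph 4 is removed. The whole of Paragraph 7 is the escalation of the annual bonus, defined by reference to Paragraph 4, so Paragraph 7 cannot stand once Paragraph 4 is removed. Paragraph 6 mentions Paragraph 5 but its own obligation stands independently of Paragraph 5, so Paragraph 6 is not affected. Although Paragraph 1 refers to Paragraph 5, its operative terms do not depend on Paragraph 5, so it remains in effect. Under the severability clause in Paragraph 8, the remaining provisions continue in force. That leaves Paragraph 1, Paragraph 2, Paragraph 3, Paragraph 6, and Paragraph 8 in effect.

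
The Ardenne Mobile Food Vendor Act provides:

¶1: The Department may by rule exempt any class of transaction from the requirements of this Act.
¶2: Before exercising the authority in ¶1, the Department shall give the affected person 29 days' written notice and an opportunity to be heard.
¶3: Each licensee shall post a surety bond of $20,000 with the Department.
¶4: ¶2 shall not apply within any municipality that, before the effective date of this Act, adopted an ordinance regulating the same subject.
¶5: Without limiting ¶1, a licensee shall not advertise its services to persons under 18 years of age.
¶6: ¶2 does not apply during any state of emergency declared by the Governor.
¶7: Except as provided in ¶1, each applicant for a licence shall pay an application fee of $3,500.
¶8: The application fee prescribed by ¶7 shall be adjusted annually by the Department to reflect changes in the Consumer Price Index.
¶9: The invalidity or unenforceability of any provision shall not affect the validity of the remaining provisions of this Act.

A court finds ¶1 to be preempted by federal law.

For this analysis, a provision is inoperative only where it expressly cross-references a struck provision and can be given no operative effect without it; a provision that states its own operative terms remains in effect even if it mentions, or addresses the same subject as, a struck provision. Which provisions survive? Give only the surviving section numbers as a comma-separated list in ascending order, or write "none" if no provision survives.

¶1 is struck. ¶2 merely fixes the notice-and-hearing requirement for ¶1; with ¶1 gone it has nothing to operate on and falls away. ¶4 has no operative effect of its own apart from ¶2 and is therefore inoperative. ¶6 operates only by reference to ¶2, so it falls with ¶2. Although ¶7 refers to ¶1, its operative terms do not depend on ¶1, so it remains in effect. Although ¶5 refers to ¶1, its operative terms do not depend on ¶1, so it remains in effect. ¶9 is a severability clause and preserves every provision that can still be given independent effect. ¶3, ¶5, ¶7, ¶8, and ¶9 remain in effect.

3, 5, 7, 8, 9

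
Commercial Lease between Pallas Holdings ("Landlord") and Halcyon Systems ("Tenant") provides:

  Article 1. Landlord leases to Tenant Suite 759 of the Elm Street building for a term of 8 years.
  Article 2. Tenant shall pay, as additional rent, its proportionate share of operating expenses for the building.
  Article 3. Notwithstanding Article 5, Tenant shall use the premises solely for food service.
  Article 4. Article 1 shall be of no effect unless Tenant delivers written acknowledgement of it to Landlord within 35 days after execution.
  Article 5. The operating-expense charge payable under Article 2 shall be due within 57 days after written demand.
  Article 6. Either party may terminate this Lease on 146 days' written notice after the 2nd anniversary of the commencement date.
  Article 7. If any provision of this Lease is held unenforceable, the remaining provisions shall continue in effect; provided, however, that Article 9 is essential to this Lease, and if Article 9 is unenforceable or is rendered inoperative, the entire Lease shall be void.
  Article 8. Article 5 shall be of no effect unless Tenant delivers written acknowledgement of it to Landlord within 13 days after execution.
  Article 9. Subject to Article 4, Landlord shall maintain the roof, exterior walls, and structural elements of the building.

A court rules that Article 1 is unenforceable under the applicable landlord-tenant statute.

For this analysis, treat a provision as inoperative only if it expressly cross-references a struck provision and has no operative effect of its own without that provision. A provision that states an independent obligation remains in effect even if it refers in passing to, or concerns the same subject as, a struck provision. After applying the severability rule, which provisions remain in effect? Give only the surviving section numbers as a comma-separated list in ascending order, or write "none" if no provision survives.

2, 3, 5, 6, 7, 8, 9

Article 1 is struck. The only function of Article 4 is the acknowledgement condition for Article 1, so it cannot stand once Article 1 is removed. Although Article 9 refers to Article 4, its operative terms do not depend on Article 4, so it remains in effect. Article 7 makes Article 9 an essential term, but Article 9 is unaffected, so the severability proviso in Article 7 preserves the remaining provisions. That leaves Article 2, Article 3, Article 5, Article 6, Article 7, Article 8, and Article 9 in effect.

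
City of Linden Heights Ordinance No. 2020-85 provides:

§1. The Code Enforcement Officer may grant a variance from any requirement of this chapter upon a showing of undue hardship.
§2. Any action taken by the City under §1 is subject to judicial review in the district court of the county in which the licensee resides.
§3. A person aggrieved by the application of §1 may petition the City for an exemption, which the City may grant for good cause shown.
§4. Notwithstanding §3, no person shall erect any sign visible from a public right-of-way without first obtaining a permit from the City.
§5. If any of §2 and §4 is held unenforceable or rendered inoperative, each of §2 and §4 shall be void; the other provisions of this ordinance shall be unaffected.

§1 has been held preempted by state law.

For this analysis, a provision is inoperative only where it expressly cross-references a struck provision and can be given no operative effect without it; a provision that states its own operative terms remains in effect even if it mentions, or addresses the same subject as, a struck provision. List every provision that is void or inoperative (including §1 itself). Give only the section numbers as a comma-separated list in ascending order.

§1 is struck. The only function of §2 is the judicial-review right for §1, so it cannot stand once §1 is removed. The only function of §3 is the exemption procedure for §1, so it cannot stand once §1 is removed. §5 declares §2 and §4 mutually dependent; since one of them has fallen, all of them are of no effect. That brings down §4 as well. The remainder continues in force under §5. Only §5 remains in effect.

1, 2, 3, 4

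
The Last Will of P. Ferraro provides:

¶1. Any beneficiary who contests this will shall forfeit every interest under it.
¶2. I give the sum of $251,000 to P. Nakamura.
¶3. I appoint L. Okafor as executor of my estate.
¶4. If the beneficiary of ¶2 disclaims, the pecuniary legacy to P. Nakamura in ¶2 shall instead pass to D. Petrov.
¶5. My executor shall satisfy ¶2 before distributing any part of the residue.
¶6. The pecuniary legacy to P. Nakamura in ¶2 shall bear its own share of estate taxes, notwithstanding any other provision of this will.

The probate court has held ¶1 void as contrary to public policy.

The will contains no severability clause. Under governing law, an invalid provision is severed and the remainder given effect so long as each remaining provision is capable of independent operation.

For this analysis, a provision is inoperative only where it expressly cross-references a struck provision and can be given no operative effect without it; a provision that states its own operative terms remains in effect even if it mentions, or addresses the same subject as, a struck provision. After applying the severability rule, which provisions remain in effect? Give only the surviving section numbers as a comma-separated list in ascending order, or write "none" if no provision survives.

¶1 is struck. Nothing else in the will is defined by reference to ¶1. With no severability clause, the stated default rule severs what cannot stand and enforces each remaining provision that can operate on its own. ¶2, ¶3, ¶4, ¶5, and ¶6 remain in effect.

2, 3, 4, 5, 6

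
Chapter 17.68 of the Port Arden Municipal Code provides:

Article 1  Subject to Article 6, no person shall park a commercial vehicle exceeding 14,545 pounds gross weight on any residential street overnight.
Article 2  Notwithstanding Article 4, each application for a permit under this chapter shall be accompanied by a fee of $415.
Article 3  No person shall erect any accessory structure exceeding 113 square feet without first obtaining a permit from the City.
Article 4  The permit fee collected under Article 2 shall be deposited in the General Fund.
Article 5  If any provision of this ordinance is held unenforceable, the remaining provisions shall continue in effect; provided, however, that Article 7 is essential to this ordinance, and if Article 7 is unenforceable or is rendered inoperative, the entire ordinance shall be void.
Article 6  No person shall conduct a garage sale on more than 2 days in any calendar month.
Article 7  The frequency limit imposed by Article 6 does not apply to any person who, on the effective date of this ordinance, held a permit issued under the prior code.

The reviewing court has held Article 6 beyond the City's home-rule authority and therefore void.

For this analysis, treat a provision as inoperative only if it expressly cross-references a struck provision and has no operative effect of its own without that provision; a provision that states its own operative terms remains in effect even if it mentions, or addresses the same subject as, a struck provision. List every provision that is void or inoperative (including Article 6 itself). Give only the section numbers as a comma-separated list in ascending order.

Article 6 is struck. Article 7 operates only by reference to Article 6, so it falls with Article 6. Article 5 makes Article 7 an essential term, and Article 7 has been rendered inoperative by the cascade; under Article 5, the entire ordinance is therefore void. No provision of the ordinance survives.

1, 2, 3, 4, 5, 6, 7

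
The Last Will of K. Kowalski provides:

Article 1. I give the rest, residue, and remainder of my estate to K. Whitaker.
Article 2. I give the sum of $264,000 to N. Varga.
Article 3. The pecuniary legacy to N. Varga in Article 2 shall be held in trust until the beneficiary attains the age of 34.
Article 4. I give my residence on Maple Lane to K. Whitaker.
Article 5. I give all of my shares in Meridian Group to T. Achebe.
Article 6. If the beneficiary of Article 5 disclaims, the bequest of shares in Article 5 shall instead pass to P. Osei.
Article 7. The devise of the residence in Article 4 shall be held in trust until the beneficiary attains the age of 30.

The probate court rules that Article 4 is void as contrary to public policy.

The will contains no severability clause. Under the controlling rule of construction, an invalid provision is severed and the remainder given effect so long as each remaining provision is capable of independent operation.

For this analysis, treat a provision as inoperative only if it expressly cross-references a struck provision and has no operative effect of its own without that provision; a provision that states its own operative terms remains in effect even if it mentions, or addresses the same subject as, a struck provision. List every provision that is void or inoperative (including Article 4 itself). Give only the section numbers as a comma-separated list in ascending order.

Article 4 is struck. Article 7 has no operative effect of its own apart from Article 4 and is therefore inoperative. Under the stated default rule, only provisions that cannot operate independently fall away; the rest are enforced. That leaves Article 1, Article 2, Article 3, Article 5, and Article 6 in effect.

4, 7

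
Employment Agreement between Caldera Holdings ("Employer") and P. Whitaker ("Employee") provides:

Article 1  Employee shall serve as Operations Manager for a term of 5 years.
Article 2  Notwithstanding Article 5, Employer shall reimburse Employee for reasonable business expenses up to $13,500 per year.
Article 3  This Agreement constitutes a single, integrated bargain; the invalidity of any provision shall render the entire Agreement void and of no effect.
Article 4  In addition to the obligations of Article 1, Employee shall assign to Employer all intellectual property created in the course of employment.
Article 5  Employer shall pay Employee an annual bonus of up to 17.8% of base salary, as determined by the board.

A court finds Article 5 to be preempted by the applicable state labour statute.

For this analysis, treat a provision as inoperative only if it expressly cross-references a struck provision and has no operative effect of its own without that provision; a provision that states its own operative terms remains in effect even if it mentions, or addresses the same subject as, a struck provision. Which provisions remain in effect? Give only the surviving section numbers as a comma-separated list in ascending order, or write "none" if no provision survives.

none

Article 5 is struck. Nothing else in the Agreement is defined by reference to Article 5. Article 3 provides that the Agreement is not severable, so the invalidity of any one provision voids the entire Agreement. No provision of the Agreement survives.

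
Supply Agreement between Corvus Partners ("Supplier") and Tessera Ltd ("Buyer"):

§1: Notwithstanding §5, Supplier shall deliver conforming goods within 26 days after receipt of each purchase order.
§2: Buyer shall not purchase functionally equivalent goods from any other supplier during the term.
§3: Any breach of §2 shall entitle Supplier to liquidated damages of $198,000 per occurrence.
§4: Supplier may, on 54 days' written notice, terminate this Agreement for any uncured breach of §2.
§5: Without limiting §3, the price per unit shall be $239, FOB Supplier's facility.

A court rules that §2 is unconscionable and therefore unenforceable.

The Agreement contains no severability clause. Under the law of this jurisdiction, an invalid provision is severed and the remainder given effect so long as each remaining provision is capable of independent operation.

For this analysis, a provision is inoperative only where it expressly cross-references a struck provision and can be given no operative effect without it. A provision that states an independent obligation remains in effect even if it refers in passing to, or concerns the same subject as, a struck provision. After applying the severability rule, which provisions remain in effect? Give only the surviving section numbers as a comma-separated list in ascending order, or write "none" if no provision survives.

1, 5

§2 is struck. §3 has no operative effect of its own apart from §2 and is therefore inoperative. §4 operates only by reference to §2, so it falls with §2. §5 mentions §3 but its own obligation stands independently of §3, so §5 is not affected. With no severability clause, the stated default rule severs what cannot stand and enforces each remaining provision that can operate on its own. That leaves §1 and §5 in effect.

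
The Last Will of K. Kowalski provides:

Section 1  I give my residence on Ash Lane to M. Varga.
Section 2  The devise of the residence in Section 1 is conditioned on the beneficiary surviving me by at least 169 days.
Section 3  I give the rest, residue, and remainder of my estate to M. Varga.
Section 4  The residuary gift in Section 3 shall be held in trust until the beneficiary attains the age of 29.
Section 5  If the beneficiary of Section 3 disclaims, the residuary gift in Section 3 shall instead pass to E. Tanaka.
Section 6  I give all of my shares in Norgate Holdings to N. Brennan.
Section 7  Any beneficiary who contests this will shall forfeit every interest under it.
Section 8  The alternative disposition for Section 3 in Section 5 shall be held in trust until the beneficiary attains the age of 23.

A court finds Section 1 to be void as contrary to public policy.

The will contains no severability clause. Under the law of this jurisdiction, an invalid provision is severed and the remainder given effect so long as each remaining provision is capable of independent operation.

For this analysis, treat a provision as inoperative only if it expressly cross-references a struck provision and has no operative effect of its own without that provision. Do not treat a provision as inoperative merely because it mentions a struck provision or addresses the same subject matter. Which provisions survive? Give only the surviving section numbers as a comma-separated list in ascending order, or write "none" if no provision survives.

3, 4, 5, 6, 7, 8

Section 1 is struck. Section 2 operates only by reference to Section 1, so it falls with Section 1. With no severability clause, the stated default rule severs what cannot stand and enforces each remaining provision that can operate on its own. That leaves Section 3, Section 4, Section 5, Section 6, Section 7, and Section 8 in effect.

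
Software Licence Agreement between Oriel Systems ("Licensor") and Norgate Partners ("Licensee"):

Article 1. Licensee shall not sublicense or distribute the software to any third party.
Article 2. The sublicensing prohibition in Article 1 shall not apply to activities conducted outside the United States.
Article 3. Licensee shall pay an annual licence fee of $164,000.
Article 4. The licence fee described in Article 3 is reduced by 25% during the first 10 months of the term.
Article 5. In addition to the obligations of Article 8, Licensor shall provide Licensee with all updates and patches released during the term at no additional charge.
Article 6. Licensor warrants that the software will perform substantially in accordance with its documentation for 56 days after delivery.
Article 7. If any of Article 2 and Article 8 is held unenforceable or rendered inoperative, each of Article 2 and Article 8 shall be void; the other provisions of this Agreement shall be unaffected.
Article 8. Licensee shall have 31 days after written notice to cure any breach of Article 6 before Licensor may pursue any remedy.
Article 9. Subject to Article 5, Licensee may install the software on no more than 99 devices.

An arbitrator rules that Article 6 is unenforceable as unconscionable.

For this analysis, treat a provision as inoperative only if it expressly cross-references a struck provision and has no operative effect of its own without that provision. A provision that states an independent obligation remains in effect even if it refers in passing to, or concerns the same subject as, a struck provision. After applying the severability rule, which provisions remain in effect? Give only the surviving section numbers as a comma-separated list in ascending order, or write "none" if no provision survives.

Article 6 is struck. Article 8 has no operative effect of its own apart from Article 6 and is therefore inoperative. Although Article 5 refers to Article 8, its operative terms do not depend on Article 8, so it remains in effect. Article 7 declares Article 2 and Article 8 mutually dependent; since one of them has fallen, all of them are of no effect. That brings down Article 2 as well. The remainder continues in force under Article 7. That leaves Article 1, Article 3, Article 4, Article 5, Article 7, and Article 9 in effect.

1, 3, 4, 5, 7, 9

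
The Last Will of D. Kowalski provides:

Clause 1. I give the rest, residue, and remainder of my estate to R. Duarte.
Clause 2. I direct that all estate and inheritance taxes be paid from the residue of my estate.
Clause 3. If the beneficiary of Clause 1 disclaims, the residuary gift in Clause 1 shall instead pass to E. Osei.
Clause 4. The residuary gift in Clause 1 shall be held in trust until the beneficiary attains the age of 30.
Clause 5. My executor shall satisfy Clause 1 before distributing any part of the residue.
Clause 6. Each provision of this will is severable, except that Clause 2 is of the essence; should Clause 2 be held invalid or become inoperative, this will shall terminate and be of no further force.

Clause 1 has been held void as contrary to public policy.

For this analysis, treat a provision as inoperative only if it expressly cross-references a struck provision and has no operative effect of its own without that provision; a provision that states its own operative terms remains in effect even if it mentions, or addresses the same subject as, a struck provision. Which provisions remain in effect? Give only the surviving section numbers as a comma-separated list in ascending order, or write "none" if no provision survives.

Clause 1 is struck. The only function of Clause 3 is the alternative disposition for Clause 1, so it cannot stand once Clause 1 is removed. Clause 4 has no operative effect of its own apart from Clause 1 and is therefore inoperative. Clause 5 merely fixes the priority direction for Clause 1; with Clause 1 gone it has nothing to operate on and falls away. Clause 6 makes Clause 2 an essential term, but Clause 2 is unaffected, so the severability proviso in Clause 6 preserves the remaining provisions. The provisions still in force are Clause 2 and Clause 6.

2, 6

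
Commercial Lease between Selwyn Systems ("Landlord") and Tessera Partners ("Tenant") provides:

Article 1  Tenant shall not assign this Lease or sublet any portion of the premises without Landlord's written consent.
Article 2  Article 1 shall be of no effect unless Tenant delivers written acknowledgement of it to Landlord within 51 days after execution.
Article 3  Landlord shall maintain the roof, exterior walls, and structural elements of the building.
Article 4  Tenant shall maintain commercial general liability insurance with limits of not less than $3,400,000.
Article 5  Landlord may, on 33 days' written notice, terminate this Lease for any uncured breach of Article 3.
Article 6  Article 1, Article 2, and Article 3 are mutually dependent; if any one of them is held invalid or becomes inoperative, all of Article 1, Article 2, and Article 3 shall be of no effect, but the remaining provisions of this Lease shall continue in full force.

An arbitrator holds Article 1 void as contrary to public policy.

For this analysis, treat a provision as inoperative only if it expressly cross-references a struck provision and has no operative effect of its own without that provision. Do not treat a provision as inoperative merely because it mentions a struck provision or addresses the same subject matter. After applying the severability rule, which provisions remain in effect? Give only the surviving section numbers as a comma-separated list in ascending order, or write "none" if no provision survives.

Article 1 is struck. Article 2 has no operative effect of its own apart from Article 1 and is therefore inoperative. Article 6 declares Article 1, Article 2, and Article 3 mutually dependent; since one of them has fallen, all of them are of no effect. That brings down Article 3 as well. Article 5 in turn depends solely on a provision now struck and likewise falls. The remainder continues in force under Article 6. That leaves Article 4 and Article 6 in effect.

4, 6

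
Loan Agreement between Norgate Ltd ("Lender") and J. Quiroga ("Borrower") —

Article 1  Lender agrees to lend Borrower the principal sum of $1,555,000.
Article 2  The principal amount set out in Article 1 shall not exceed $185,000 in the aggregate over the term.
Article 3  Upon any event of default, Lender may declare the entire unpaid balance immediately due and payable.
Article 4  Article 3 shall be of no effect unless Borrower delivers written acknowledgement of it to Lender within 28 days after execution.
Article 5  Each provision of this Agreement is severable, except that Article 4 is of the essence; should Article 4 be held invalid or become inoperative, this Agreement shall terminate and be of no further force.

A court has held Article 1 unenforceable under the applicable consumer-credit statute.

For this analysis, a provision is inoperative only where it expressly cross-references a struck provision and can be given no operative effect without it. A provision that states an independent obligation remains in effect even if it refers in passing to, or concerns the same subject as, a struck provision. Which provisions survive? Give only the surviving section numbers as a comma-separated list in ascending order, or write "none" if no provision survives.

3, 4, 5

Article 1 is struck. Article 2 has no operative effect of its own apart from Article 1 and is therefore inoperative. Article 5 makes Article 4 an essential term, but Article 4 is unaffected, so the severability proviso in Article 5 preserves the remaining provisions. Article 3, Article 4, and Article 5 remain in effect.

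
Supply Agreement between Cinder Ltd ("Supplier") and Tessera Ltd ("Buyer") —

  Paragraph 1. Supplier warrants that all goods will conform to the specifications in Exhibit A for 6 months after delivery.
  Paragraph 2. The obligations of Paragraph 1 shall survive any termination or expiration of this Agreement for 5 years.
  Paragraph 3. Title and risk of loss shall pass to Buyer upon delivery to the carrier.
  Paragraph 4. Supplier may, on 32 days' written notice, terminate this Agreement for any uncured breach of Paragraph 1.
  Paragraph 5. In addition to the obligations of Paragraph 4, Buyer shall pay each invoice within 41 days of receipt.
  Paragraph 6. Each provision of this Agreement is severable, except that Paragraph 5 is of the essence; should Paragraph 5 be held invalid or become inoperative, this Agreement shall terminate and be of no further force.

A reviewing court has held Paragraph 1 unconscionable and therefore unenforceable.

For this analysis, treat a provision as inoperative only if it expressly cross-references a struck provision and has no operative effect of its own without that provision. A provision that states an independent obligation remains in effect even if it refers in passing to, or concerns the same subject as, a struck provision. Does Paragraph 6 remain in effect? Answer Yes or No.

Yes

Paragraph 1 is struck. Paragraph 2 has no operative effect of its own apart from Paragraph 1 and is therefore inoperative. Paragraph 4 merely fixes the termination right for breach of Paragraph 1; with Paragraph 1 gone it has nothing to operate on and falls away. Although Paragraph 5 refers to Paragraph 4, its operative terms do not depend on Paragraph 4, so it remains in effect. Paragraph 6 makes Paragraph 5 an essential term, but Paragraph 5 is unaffected, so the severability proviso in Paragraph 6 preserves the remaining provisions. Paragraph 3, Paragraph 5, and Paragraph 6 remain in effect. Paragraph 6 is among the surviving provisions, so the answer is yes.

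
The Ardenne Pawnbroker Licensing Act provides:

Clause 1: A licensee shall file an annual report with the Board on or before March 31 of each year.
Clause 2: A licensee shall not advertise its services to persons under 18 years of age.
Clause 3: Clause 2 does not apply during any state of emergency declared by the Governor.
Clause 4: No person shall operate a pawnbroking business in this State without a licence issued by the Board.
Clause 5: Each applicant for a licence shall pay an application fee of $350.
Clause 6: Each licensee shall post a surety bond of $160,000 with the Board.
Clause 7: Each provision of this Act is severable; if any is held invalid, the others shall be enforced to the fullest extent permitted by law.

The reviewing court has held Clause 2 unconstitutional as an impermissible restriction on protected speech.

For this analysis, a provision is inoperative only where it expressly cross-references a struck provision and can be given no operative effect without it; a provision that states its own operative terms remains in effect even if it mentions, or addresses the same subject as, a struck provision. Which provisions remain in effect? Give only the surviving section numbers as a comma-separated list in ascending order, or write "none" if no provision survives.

Clause 2 is struck. Clause 3 has no operative effect of its own apart from Clause 2 and is therefore inoperative. Under the severability clause in Clause 7, the remaining provisions continue in force. The provisions still in force are Clause 1, Clause 4, Clause 5, Clause 6, and Clause 7.

1, 4, 5, 6, 7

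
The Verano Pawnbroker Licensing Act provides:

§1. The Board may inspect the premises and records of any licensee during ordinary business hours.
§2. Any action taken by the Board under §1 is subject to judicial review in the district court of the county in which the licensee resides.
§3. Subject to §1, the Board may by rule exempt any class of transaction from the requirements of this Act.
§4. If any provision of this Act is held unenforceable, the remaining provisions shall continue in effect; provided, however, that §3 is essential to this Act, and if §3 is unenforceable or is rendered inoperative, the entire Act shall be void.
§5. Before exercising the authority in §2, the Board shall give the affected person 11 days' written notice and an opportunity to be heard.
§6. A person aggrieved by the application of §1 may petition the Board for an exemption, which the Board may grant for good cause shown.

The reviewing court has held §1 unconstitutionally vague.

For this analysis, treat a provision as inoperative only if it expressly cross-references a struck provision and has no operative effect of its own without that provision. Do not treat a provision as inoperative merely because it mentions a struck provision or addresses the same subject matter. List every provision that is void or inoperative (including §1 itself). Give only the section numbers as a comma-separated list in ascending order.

1, 2, 5, 6

§1 is struck. §2 operates only by reference to §1, so it falls with §1. §6 operates only by reference to §1, so it falls with §1. §5 operates only by reference to §2, so it falls with §2. §3 mentions §1 but its own obligation stands independently of §1, so §3 is not affected. §4 makes §3 an essential term, but §3 is unaffected, so the severability proviso in §4 preserves the remaining provisions. §3 and §4 remain in effect.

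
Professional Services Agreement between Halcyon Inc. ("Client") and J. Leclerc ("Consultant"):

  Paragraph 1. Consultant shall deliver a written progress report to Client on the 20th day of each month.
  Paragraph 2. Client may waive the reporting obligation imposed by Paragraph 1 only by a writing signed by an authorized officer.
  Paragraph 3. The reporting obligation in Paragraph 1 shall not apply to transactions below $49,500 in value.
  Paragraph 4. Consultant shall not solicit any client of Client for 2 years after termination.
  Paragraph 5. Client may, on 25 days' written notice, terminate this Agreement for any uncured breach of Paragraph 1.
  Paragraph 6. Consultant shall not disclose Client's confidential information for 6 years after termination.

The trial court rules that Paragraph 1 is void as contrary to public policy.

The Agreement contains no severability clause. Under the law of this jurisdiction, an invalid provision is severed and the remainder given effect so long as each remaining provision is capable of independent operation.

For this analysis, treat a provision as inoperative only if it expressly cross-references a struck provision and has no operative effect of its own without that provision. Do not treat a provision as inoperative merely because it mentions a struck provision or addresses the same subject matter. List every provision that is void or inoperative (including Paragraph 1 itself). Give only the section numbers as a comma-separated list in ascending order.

1, 2, 3, 5

Paragraph 1 is struck. Paragraph 2 operates only by reference to Paragraph 1, so it falls with Paragraph 1. Paragraph 3 does nothing except set the carve-out from the reporting obligation by reference to Paragraph 1; with Paragraph 1 gone it has no independent effect and is inoperative. Paragraph 5 merely fixes the termination right for breach of Paragraph 1; with Paragraph 1 gone it has nothing to operate on and falls away. Under the stated default rule, only provisions that cannot operate independently fall away; the rest are enforced. That leaves Paragraph 4 and Paragraph 6 in effect.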